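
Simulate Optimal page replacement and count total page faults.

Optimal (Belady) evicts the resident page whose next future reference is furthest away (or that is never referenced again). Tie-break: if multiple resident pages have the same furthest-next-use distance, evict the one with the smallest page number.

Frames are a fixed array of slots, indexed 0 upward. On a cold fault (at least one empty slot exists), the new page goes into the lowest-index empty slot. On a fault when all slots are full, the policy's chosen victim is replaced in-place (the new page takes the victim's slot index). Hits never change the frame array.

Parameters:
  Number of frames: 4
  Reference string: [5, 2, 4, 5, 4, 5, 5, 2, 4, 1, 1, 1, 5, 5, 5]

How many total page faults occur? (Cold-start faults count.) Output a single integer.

Step 0: ref 5 → FAULT, frames=[5,-,-,-]
Step 1: ref 2 → FAULT, frames=[5,2,-,-]
Step 2: ref 4 → FAULT, frames=[5,2,4,-]
Step 3: ref 5 → HIT, frames=[5,2,4,-]
Step 4: ref 4 → HIT, frames=[5,2,4,-]
Step 5: ref 5 → HIT, frames=[5,2,4,-]
Step 6: ref 5 → HIT, frames=[5,2,4,-]
Step 7: ref 2 → HIT, frames=[5,2,4,-]
Step 8: ref 4 → HIT, frames=[5,2,4,-]
Step 9: ref 1 → FAULT, frames=[5,2,4,1]
Step 10: ref 1 → HIT, frames=[5,2,4,1]
Step 11: ref 1 → HIT, frames=[5,2,4,1]
Step 12: ref 5 → HIT, frames=[5,2,4,1]
Step 13: ref 5 → HIT, frames=[5,2,4,1]
Step 14: ref 5 → HIT, frames=[5,2,4,1]
Total faults: 4

Answer: 4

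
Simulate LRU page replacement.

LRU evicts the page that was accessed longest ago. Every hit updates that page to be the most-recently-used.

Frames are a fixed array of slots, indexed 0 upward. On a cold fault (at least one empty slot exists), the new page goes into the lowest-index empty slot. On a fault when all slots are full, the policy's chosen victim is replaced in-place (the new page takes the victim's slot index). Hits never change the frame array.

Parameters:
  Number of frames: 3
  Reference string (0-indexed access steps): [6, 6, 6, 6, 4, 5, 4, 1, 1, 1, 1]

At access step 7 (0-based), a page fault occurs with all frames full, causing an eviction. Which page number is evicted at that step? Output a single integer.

Step 0: ref 6 -> FAULT, frames=[6,-,-]
Step 1: ref 6 -> HIT, frames=[6,-,-]
Step 2: ref 6 -> HIT, frames=[6,-,-]
Step 3: ref 6 -> HIT, frames=[6,-,-]
Step 4: ref 4 -> FAULT, frames=[6,4,-]
Step 5: ref 5 -> FAULT, frames=[6,4,5]
Step 6: ref 4 -> HIT, frames=[6,4,5]
Step 7: ref 1 -> FAULT, evict 6, frames=[1,4,5]
At step 7: evicted page 6

Answer: 6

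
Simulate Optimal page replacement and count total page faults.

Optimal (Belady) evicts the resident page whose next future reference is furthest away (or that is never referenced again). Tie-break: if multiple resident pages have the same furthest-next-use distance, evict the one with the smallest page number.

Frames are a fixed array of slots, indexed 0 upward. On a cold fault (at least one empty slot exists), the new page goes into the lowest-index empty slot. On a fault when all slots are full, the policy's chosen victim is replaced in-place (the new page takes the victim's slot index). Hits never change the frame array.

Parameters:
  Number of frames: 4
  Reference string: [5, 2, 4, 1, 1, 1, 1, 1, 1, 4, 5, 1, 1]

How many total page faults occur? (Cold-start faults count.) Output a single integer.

Answer: 4

Derivation:
Step 0: ref 5 → FAULT, frames=[5,-,-,-]
Step 1: ref 2 → FAULT, frames=[5,2,-,-]
Step 2: ref 4 → FAULT, frames=[5,2,4,-]
Step 3: ref 1 → FAULT, frames=[5,2,4,1]
Step 4: ref 1 → HIT, frames=[5,2,4,1]
Step 5: ref 1 → HIT, frames=[5,2,4,1]
Step 6: ref 1 → HIT, frames=[5,2,4,1]
Step 7: ref 1 → HIT, frames=[5,2,4,1]
Step 8: ref 1 → HIT, frames=[5,2,4,1]
Step 9: ref 4 → HIT, frames=[5,2,4,1]
Step 10: ref 5 → HIT, frames=[5,2,4,1]
Step 11: ref 1 → HIT, frames=[5,2,4,1]
Step 12: ref 1 → HIT, frames=[5,2,4,1]
Total faults: 4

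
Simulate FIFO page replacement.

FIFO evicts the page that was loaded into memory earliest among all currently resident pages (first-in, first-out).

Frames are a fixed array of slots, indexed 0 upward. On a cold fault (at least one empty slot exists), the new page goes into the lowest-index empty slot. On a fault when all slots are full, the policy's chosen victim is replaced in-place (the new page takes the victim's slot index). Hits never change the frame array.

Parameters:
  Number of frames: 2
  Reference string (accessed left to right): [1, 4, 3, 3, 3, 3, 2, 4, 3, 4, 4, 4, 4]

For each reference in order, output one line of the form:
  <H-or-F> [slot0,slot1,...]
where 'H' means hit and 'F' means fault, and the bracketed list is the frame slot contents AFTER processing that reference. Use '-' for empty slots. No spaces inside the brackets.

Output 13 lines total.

F [1,-]
F [1,4]
F [3,4]
H [3,4]
H [3,4]
H [3,4]
F [3,2]
F [4,2]
F [4,3]
H [4,3]
H [4,3]
H [4,3]
H [4,3]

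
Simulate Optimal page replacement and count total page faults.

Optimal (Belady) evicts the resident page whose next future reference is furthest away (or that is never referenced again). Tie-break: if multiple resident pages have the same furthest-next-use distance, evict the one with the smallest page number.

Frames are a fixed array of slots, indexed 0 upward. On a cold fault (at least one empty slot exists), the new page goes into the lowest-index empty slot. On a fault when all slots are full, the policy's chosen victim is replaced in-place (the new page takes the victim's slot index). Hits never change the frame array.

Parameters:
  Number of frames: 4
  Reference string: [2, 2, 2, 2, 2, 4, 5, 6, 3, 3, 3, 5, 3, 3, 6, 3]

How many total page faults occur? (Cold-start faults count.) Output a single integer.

Step 0: ref 2 → FAULT, frames=[2,-,-,-]
Step 1: ref 2 → HIT, frames=[2,-,-,-]
Step 2: ref 2 → HIT, frames=[2,-,-,-]
Step 3: ref 2 → HIT, frames=[2,-,-,-]
Step 4: ref 2 → HIT, frames=[2,-,-,-]
Step 5: ref 4 → FAULT, frames=[2,4,-,-]
Step 6: ref 5 → FAULT, frames=[2,4,5,-]
Step 7: ref 6 → FAULT, frames=[2,4,5,6]
Step 8: ref 3 → FAULT (evict 2), frames=[3,4,5,6]
Step 9: ref 3 → HIT, frames=[3,4,5,6]
Step 10: ref 3 → HIT, frames=[3,4,5,6]
Step 11: ref 5 → HIT, frames=[3,4,5,6]
Step 12: ref 3 → HIT, frames=[3,4,5,6]
Step 13: ref 3 → HIT, frames=[3,4,5,6]
Step 14: ref 6 → HIT, frames=[3,4,5,6]
Step 15: ref 3 → HIT, frames=[3,4,5,6]
Total faults: 5

Answer: 5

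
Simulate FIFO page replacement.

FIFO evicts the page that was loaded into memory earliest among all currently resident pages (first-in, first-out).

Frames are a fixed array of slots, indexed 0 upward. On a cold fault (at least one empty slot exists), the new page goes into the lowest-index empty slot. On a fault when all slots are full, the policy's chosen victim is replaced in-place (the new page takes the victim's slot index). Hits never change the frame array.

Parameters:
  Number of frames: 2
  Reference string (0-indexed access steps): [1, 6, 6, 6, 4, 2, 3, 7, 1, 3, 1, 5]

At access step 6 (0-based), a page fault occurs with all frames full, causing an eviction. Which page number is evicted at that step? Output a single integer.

Answer: 4

Derivation:
Step 0: ref 1 -> FAULT, frames=[1,-]
Step 1: ref 6 -> FAULT, frames=[1,6]
Step 2: ref 6 -> HIT, frames=[1,6]
Step 3: ref 6 -> HIT, frames=[1,6]
Step 4: ref 4 -> FAULT, evict 1, frames=[4,6]
Step 5: ref 2 -> FAULT, evict 6, frames=[4,2]
Step 6: ref 3 -> FAULT, evict 4, frames=[3,2]
At step 6: evicted page 4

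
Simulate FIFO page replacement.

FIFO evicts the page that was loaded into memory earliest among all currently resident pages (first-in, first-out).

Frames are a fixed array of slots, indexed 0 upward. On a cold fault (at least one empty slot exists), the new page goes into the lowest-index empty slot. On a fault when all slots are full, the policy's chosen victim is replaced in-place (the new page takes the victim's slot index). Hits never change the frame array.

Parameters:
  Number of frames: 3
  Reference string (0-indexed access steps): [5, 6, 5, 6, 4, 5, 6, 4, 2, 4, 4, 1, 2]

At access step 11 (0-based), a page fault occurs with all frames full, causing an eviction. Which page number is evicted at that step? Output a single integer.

Step 0: ref 5 -> FAULT, frames=[5,-,-]
Step 1: ref 6 -> FAULT, frames=[5,6,-]
Step 2: ref 5 -> HIT, frames=[5,6,-]
Step 3: ref 6 -> HIT, frames=[5,6,-]
Step 4: ref 4 -> FAULT, frames=[5,6,4]
Step 5: ref 5 -> HIT, frames=[5,6,4]
Step 6: ref 6 -> HIT, frames=[5,6,4]
Step 7: ref 4 -> HIT, frames=[5,6,4]
Step 8: ref 2 -> FAULT, evict 5, frames=[2,6,4]
Step 9: ref 4 -> HIT, frames=[2,6,4]
Step 10: ref 4 -> HIT, frames=[2,6,4]
Step 11: ref 1 -> FAULT, evict 6, frames=[2,1,4]
At step 11: evicted page 6

Answer: 6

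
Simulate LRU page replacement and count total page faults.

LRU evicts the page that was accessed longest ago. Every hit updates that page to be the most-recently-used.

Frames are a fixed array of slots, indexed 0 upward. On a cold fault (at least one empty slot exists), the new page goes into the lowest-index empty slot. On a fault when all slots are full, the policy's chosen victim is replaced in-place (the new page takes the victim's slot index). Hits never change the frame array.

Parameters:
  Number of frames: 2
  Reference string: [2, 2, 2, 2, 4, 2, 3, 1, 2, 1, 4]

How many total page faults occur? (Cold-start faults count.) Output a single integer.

Step 0: ref 2 → FAULT, frames=[2,-]
Step 1: ref 2 → HIT, frames=[2,-]
Step 2: ref 2 → HIT, frames=[2,-]
Step 3: ref 2 → HIT, frames=[2,-]
Step 4: ref 4 → FAULT, frames=[2,4]
Step 5: ref 2 → HIT, frames=[2,4]
Step 6: ref 3 → FAULT (evict 4), frames=[2,3]
Step 7: ref 1 → FAULT (evict 2), frames=[1,3]
Step 8: ref 2 → FAULT (evict 3), frames=[1,2]
Step 9: ref 1 → HIT, frames=[1,2]
Step 10: ref 4 → FAULT (evict 2), frames=[1,4]
Total faults: 6

Answer: 6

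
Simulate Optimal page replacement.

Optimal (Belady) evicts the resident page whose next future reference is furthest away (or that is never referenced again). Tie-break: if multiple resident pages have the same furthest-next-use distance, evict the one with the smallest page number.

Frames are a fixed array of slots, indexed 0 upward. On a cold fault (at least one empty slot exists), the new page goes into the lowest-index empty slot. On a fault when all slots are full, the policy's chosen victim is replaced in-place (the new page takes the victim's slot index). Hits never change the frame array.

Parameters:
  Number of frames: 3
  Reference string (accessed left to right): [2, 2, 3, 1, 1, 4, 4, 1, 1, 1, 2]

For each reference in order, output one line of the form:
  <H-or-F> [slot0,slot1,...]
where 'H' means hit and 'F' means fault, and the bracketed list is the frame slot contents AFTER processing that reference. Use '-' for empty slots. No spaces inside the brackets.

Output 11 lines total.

F [2,-,-]
H [2,-,-]
F [2,3,-]
F [2,3,1]
H [2,3,1]
F [2,4,1]
H [2,4,1]
H [2,4,1]
H [2,4,1]
H [2,4,1]
H [2,4,1]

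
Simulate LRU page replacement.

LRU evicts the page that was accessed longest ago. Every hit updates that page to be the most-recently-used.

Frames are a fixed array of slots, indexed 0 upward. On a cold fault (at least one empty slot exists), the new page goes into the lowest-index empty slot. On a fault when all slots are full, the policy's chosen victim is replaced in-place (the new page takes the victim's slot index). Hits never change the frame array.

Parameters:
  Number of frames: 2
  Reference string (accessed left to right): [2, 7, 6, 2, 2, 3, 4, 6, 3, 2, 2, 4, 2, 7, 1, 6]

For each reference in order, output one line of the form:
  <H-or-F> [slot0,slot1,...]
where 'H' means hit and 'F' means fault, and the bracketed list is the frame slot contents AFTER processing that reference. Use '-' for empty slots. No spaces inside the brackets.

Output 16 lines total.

F [2,-]
F [2,7]
F [6,7]
F [6,2]
H [6,2]
F [3,2]
F [3,4]
F [6,4]
F [6,3]
F [2,3]
H [2,3]
F [2,4]
H [2,4]
F [2,7]
F [1,7]
F [1,6]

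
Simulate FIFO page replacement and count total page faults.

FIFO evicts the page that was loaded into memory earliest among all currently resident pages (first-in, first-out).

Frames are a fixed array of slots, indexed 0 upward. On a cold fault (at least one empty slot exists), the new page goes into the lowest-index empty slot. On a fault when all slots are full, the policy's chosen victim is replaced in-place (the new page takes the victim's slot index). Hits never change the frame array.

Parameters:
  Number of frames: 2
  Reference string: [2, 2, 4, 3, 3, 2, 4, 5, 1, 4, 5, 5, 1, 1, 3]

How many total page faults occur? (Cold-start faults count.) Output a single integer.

Step 0: ref 2 → FAULT, frames=[2,-]
Step 1: ref 2 → HIT, frames=[2,-]
Step 2: ref 4 → FAULT, frames=[2,4]
Step 3: ref 3 → FAULT (evict 2), frames=[3,4]
Step 4: ref 3 → HIT, frames=[3,4]
Step 5: ref 2 → FAULT (evict 4), frames=[3,2]
Step 6: ref 4 → FAULT (evict 3), frames=[4,2]
Step 7: ref 5 → FAULT (evict 2), frames=[4,5]
Step 8: ref 1 → FAULT (evict 4), frames=[1,5]
Step 9: ref 4 → FAULT (evict 5), frames=[1,4]
Step 10: ref 5 → FAULT (evict 1), frames=[5,4]
Step 11: ref 5 → HIT, frames=[5,4]
Step 12: ref 1 → FAULT (evict 4), frames=[5,1]
Step 13: ref 1 → HIT, frames=[5,1]
Step 14: ref 3 → FAULT (evict 5), frames=[3,1]
Total faults: 11

Answer: 11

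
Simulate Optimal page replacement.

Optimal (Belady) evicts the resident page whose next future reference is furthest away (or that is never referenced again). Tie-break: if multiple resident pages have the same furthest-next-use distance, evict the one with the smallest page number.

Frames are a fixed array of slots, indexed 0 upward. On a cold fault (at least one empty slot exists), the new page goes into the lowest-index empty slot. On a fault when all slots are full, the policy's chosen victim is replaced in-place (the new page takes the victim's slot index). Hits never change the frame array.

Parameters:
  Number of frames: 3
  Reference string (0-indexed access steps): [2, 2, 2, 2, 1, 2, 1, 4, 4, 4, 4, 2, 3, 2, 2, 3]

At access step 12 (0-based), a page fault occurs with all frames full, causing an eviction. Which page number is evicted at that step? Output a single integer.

Step 0: ref 2 -> FAULT, frames=[2,-,-]
Step 1: ref 2 -> HIT, frames=[2,-,-]
Step 2: ref 2 -> HIT, frames=[2,-,-]
Step 3: ref 2 -> HIT, frames=[2,-,-]
Step 4: ref 1 -> FAULT, frames=[2,1,-]
Step 5: ref 2 -> HIT, frames=[2,1,-]
Step 6: ref 1 -> HIT, frames=[2,1,-]
Step 7: ref 4 -> FAULT, frames=[2,1,4]
Step 8: ref 4 -> HIT, frames=[2,1,4]
Step 9: ref 4 -> HIT, frames=[2,1,4]
Step 10: ref 4 -> HIT, frames=[2,1,4]
Step 11: ref 2 -> HIT, frames=[2,1,4]
Step 12: ref 3 -> FAULT, evict 1, frames=[2,3,4]
At step 12: evicted page 1

Answer: 1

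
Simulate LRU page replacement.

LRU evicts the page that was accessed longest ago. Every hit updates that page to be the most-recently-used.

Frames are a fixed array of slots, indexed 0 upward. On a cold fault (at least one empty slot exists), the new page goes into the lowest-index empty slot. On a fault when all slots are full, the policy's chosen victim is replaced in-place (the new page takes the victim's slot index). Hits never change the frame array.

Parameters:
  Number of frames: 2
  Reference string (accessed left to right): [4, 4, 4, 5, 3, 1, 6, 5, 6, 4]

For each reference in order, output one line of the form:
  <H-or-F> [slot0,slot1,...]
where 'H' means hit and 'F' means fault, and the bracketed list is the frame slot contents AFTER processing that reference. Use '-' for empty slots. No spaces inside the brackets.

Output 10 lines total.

F [4,-]
H [4,-]
H [4,-]
F [4,5]
F [3,5]
F [3,1]
F [6,1]
F [6,5]
H [6,5]
F [6,4]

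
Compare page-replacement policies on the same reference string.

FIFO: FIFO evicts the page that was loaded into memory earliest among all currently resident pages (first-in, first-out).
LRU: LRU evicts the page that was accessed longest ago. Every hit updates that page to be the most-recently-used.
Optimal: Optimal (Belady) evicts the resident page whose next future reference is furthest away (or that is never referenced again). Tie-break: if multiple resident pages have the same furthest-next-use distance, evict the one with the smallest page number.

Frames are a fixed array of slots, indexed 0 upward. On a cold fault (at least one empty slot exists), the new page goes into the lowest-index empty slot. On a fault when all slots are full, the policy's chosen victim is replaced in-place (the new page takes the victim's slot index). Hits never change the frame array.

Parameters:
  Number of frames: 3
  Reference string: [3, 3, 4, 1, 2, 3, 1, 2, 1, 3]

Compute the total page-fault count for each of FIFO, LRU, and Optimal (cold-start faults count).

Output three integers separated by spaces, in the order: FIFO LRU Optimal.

Answer: 5 5 4

Derivation:
--- FIFO ---
  step 0: ref 3 -> FAULT, frames=[3,-,-] (faults so far: 1)
  step 1: ref 3 -> HIT, frames=[3,-,-] (faults so far: 1)
  step 2: ref 4 -> FAULT, frames=[3,4,-] (faults so far: 2)
  step 3: ref 1 -> FAULT, frames=[3,4,1] (faults so far: 3)
  step 4: ref 2 -> FAULT, evict 3, frames=[2,4,1] (faults so far: 4)
  step 5: ref 3 -> FAULT, evict 4, frames=[2,3,1] (faults so far: 5)
  step 6: ref 1 -> HIT, frames=[2,3,1] (faults so far: 5)
  step 7: ref 2 -> HIT, frames=[2,3,1] (faults so far: 5)
  step 8: ref 1 -> HIT, frames=[2,3,1] (faults so far: 5)
  step 9: ref 3 -> HIT, frames=[2,3,1] (faults so far: 5)
  FIFO total faults: 5
--- LRU ---
  step 0: ref 3 -> FAULT, frames=[3,-,-] (faults so far: 1)
  step 1: ref 3 -> HIT, frames=[3,-,-] (faults so far: 1)
  step 2: ref 4 -> FAULT, frames=[3,4,-] (faults so far: 2)
  step 3: ref 1 -> FAULT, frames=[3,4,1] (faults so far: 3)
  step 4: ref 2 -> FAULT, evict 3, frames=[2,4,1] (faults so far: 4)
  step 5: ref 3 -> FAULT, evict 4, frames=[2,3,1] (faults so far: 5)
  step 6: ref 1 -> HIT, frames=[2,3,1] (faults so far: 5)
  step 7: ref 2 -> HIT, frames=[2,3,1] (faults so far: 5)
  step 8: ref 1 -> HIT, frames=[2,3,1] (faults so far: 5)
  step 9: ref 3 -> HIT, frames=[2,3,1] (faults so far: 5)
  LRU total faults: 5
--- Optimal ---
  step 0: ref 3 -> FAULT, frames=[3,-,-] (faults so far: 1)
  step 1: ref 3 -> HIT, frames=[3,-,-] (faults so far: 1)
  step 2: ref 4 -> FAULT, frames=[3,4,-] (faults so far: 2)
  step 3: ref 1 -> FAULT, frames=[3,4,1] (faults so far: 3)
  step 4: ref 2 -> FAULT, evict 4, frames=[3,2,1] (faults so far: 4)
  step 5: ref 3 -> HIT, frames=[3,2,1] (faults so far: 4)
  step 6: ref 1 -> HIT, frames=[3,2,1] (faults so far: 4)
  step 7: ref 2 -> HIT, frames=[3,2,1] (faults so far: 4)
  step 8: ref 1 -> HIT, frames=[3,2,1] (faults so far: 4)
  step 9: ref 3 -> HIT, frames=[3,2,1] (faults so far: 4)
  Optimal total faults: 4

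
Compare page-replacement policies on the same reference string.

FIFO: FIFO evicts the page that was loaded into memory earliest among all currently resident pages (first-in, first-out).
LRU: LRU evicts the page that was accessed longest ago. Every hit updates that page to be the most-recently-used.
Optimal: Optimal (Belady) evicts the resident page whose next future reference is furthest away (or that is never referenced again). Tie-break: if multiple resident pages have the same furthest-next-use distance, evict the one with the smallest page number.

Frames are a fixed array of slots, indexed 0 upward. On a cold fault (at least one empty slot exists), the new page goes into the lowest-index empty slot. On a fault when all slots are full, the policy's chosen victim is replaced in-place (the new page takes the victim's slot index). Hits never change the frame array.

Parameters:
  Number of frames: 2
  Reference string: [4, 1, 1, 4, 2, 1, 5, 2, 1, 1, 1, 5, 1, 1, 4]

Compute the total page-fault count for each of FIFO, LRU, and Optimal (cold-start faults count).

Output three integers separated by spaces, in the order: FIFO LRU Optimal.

Answer: 6 9 6

Derivation:
--- FIFO ---
  step 0: ref 4 -> FAULT, frames=[4,-] (faults so far: 1)
  step 1: ref 1 -> FAULT, frames=[4,1] (faults so far: 2)
  step 2: ref 1 -> HIT, frames=[4,1] (faults so far: 2)
  step 3: ref 4 -> HIT, frames=[4,1] (faults so far: 2)
  step 4: ref 2 -> FAULT, evict 4, frames=[2,1] (faults so far: 3)
  step 5: ref 1 -> HIT, frames=[2,1] (faults so far: 3)
  step 6: ref 5 -> FAULT, evict 1, frames=[2,5] (faults so far: 4)
  step 7: ref 2 -> HIT, frames=[2,5] (faults so far: 4)
  step 8: ref 1 -> FAULT, evict 2, frames=[1,5] (faults so far: 5)
  step 9: ref 1 -> HIT, frames=[1,5] (faults so far: 5)
  step 10: ref 1 -> HIT, frames=[1,5] (faults so far: 5)
  step 11: ref 5 -> HIT, frames=[1,5] (faults so far: 5)
  step 12: ref 1 -> HIT, frames=[1,5] (faults so far: 5)
  step 13: ref 1 -> HIT, frames=[1,5] (faults so far: 5)
  step 14: ref 4 -> FAULT, evict 5, frames=[1,4] (faults so far: 6)
  FIFO total faults: 6
--- LRU ---
  step 0: ref 4 -> FAULT, frames=[4,-] (faults so far: 1)
  step 1: ref 1 -> FAULT, frames=[4,1] (faults so far: 2)
  step 2: ref 1 -> HIT, frames=[4,1] (faults so far: 2)
  step 3: ref 4 -> HIT, frames=[4,1] (faults so far: 2)
  step 4: ref 2 -> FAULT, evict 1, frames=[4,2] (faults so far: 3)
  step 5: ref 1 -> FAULT, evict 4, frames=[1,2] (faults so far: 4)
  step 6: ref 5 -> FAULT, evict 2, frames=[1,5] (faults so far: 5)
  step 7: ref 2 -> FAULT, evict 1, frames=[2,5] (faults so far: 6)
  step 8: ref 1 -> FAULT, evict 5, frames=[2,1] (faults so far: 7)
  step 9: ref 1 -> HIT, frames=[2,1] (faults so far: 7)
  step 10: ref 1 -> HIT, frames=[2,1] (faults so far: 7)
  step 11: ref 5 -> FAULT, evict 2, frames=[5,1] (faults so far: 8)
  step 12: ref 1 -> HIT, frames=[5,1] (faults so far: 8)
  step 13: ref 1 -> HIT, frames=[5,1] (faults so far: 8)
  step 14: ref 4 -> FAULT, evict 5, frames=[4,1] (faults so far: 9)
  LRU total faults: 9
--- Optimal ---
  step 0: ref 4 -> FAULT, frames=[4,-] (faults so far: 1)
  step 1: ref 1 -> FAULT, frames=[4,1] (faults so far: 2)
  step 2: ref 1 -> HIT, frames=[4,1] (faults so far: 2)
  step 3: ref 4 -> HIT, frames=[4,1] (faults so far: 2)
  step 4: ref 2 -> FAULT, evict 4, frames=[2,1] (faults so far: 3)
  step 5: ref 1 -> HIT, frames=[2,1] (faults so far: 3)
  step 6: ref 5 -> FAULT, evict 1, frames=[2,5] (faults so far: 4)
  step 7: ref 2 -> HIT, frames=[2,5] (faults so far: 4)
  step 8: ref 1 -> FAULT, evict 2, frames=[1,5] (faults so far: 5)
  step 9: ref 1 -> HIT, frames=[1,5] (faults so far: 5)
  step 10: ref 1 -> HIT, frames=[1,5] (faults so far: 5)
  step 11: ref 5 -> HIT, frames=[1,5] (faults so far: 5)
  step 12: ref 1 -> HIT, frames=[1,5] (faults so far: 5)
  step 13: ref 1 -> HIT, frames=[1,5] (faults so far: 5)
  step 14: ref 4 -> FAULT, evict 1, frames=[4,5] (faults so far: 6)
  Optimal total faults: 6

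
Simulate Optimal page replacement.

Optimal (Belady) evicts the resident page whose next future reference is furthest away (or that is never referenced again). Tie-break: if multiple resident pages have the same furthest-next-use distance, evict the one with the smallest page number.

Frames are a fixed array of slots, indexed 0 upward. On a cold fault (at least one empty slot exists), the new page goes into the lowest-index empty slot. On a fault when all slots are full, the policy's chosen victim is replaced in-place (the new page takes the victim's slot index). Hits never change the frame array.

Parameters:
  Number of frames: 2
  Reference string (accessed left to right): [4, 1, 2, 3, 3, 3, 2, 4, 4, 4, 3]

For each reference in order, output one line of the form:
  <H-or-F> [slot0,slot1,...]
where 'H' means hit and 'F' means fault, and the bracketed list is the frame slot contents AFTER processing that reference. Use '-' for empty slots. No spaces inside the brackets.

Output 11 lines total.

F [4,-]
F [4,1]
F [4,2]
F [3,2]
H [3,2]
H [3,2]
H [3,2]
F [3,4]
H [3,4]
H [3,4]
H [3,4]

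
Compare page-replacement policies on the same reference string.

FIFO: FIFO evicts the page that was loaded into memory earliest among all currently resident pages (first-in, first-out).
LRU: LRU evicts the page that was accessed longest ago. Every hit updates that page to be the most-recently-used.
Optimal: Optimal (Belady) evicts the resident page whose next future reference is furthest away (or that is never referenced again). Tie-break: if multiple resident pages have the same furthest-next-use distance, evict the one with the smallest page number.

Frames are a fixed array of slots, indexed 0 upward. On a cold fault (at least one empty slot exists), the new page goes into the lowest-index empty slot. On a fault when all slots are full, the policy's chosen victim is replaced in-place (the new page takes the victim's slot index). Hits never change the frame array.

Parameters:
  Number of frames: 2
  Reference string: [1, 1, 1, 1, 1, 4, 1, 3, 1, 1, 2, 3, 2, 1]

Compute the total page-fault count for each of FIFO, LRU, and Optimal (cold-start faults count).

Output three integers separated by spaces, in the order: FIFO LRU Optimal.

--- FIFO ---
  step 0: ref 1 -> FAULT, frames=[1,-] (faults so far: 1)
  step 1: ref 1 -> HIT, frames=[1,-] (faults so far: 1)
  step 2: ref 1 -> HIT, frames=[1,-] (faults so far: 1)
  step 3: ref 1 -> HIT, frames=[1,-] (faults so far: 1)
  step 4: ref 1 -> HIT, frames=[1,-] (faults so far: 1)
  step 5: ref 4 -> FAULT, frames=[1,4] (faults so far: 2)
  step 6: ref 1 -> HIT, frames=[1,4] (faults so far: 2)
  step 7: ref 3 -> FAULT, evict 1, frames=[3,4] (faults so far: 3)
  step 8: ref 1 -> FAULT, evict 4, frames=[3,1] (faults so far: 4)
  step 9: ref 1 -> HIT, frames=[3,1] (faults so far: 4)
  step 10: ref 2 -> FAULT, evict 3, frames=[2,1] (faults so far: 5)
  step 11: ref 3 -> FAULT, evict 1, frames=[2,3] (faults so far: 6)
  step 12: ref 2 -> HIT, frames=[2,3] (faults so far: 6)
  step 13: ref 1 -> FAULT, evict 2, frames=[1,3] (faults so far: 7)
  FIFO total faults: 7
--- LRU ---
  step 0: ref 1 -> FAULT, frames=[1,-] (faults so far: 1)
  step 1: ref 1 -> HIT, frames=[1,-] (faults so far: 1)
  step 2: ref 1 -> HIT, frames=[1,-] (faults so far: 1)
  step 3: ref 1 -> HIT, frames=[1,-] (faults so far: 1)
  step 4: ref 1 -> HIT, frames=[1,-] (faults so far: 1)
  step 5: ref 4 -> FAULT, frames=[1,4] (faults so far: 2)
  step 6: ref 1 -> HIT, frames=[1,4] (faults so far: 2)
  step 7: ref 3 -> FAULT, evict 4, frames=[1,3] (faults so far: 3)
  step 8: ref 1 -> HIT, frames=[1,3] (faults so far: 3)
  step 9: ref 1 -> HIT, frames=[1,3] (faults so far: 3)
  step 10: ref 2 -> FAULT, evict 3, frames=[1,2] (faults so far: 4)
  step 11: ref 3 -> FAULT, evict 1, frames=[3,2] (faults so far: 5)
  step 12: ref 2 -> HIT, frames=[3,2] (faults so far: 5)
  step 13: ref 1 -> FAULT, evict 3, frames=[1,2] (faults so far: 6)
  LRU total faults: 6
--- Optimal ---
  step 0: ref 1 -> FAULT, frames=[1,-] (faults so far: 1)
  step 1: ref 1 -> HIT, frames=[1,-] (faults so far: 1)
  step 2: ref 1 -> HIT, frames=[1,-] (faults so far: 1)
  step 3: ref 1 -> HIT, frames=[1,-] (faults so far: 1)
  step 4: ref 1 -> HIT, frames=[1,-] (faults so far: 1)
  step 5: ref 4 -> FAULT, frames=[1,4] (faults so far: 2)
  step 6: ref 1 -> HIT, frames=[1,4] (faults so far: 2)
  step 7: ref 3 -> FAULT, evict 4, frames=[1,3] (faults so far: 3)
  step 8: ref 1 -> HIT, frames=[1,3] (faults so far: 3)
  step 9: ref 1 -> HIT, frames=[1,3] (faults so far: 3)
  step 10: ref 2 -> FAULT, evict 1, frames=[2,3] (faults so far: 4)
  step 11: ref 3 -> HIT, frames=[2,3] (faults so far: 4)
  step 12: ref 2 -> HIT, frames=[2,3] (faults so far: 4)
  step 13: ref 1 -> FAULT, evict 2, frames=[1,3] (faults so far: 5)
  Optimal total faults: 5

Answer: 7 6 5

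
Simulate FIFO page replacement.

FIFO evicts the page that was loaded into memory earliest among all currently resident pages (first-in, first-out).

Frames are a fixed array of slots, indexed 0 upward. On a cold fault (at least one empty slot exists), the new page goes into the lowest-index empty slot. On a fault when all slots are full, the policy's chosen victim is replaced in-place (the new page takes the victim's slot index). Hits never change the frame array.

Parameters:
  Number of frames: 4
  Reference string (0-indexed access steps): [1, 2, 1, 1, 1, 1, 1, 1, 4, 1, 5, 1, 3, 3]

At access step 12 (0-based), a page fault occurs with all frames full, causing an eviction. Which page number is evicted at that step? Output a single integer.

Step 0: ref 1 -> FAULT, frames=[1,-,-,-]
Step 1: ref 2 -> FAULT, frames=[1,2,-,-]
Step 2: ref 1 -> HIT, frames=[1,2,-,-]
Step 3: ref 1 -> HIT, frames=[1,2,-,-]
Step 4: ref 1 -> HIT, frames=[1,2,-,-]
Step 5: ref 1 -> HIT, frames=[1,2,-,-]
Step 6: ref 1 -> HIT, frames=[1,2,-,-]
Step 7: ref 1 -> HIT, frames=[1,2,-,-]
Step 8: ref 4 -> FAULT, frames=[1,2,4,-]
Step 9: ref 1 -> HIT, frames=[1,2,4,-]
Step 10: ref 5 -> FAULT, frames=[1,2,4,5]
Step 11: ref 1 -> HIT, frames=[1,2,4,5]
Step 12: ref 3 -> FAULT, evict 1, frames=[3,2,4,5]
At step 12: evicted page 1

Answer: 1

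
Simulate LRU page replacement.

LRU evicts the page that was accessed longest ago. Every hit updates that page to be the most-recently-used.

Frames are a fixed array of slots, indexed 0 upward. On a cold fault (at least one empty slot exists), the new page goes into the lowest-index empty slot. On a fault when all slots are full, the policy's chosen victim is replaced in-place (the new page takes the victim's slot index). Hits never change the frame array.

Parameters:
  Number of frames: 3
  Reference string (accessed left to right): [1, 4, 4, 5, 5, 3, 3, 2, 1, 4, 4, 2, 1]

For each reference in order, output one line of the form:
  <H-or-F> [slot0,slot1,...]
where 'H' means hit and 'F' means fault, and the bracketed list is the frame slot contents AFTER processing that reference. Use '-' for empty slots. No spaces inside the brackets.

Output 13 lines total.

F [1,-,-]
F [1,4,-]
H [1,4,-]
F [1,4,5]
H [1,4,5]
F [3,4,5]
H [3,4,5]
F [3,2,5]
F [3,2,1]
F [4,2,1]
H [4,2,1]
H [4,2,1]
H [4,2,1]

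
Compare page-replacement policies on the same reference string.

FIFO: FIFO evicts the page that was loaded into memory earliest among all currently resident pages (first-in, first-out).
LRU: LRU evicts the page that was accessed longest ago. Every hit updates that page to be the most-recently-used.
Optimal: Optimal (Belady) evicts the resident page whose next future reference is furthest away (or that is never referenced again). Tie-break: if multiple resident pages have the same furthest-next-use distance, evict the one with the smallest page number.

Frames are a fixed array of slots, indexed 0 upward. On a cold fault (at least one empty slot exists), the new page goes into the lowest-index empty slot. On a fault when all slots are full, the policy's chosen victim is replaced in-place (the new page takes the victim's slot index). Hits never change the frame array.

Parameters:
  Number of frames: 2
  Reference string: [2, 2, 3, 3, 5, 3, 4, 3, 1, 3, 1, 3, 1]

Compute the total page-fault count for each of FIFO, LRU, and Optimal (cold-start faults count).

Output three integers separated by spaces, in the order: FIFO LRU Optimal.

--- FIFO ---
  step 0: ref 2 -> FAULT, frames=[2,-] (faults so far: 1)
  step 1: ref 2 -> HIT, frames=[2,-] (faults so far: 1)
  step 2: ref 3 -> FAULT, frames=[2,3] (faults so far: 2)
  step 3: ref 3 -> HIT, frames=[2,3] (faults so far: 2)
  step 4: ref 5 -> FAULT, evict 2, frames=[5,3] (faults so far: 3)
  step 5: ref 3 -> HIT, frames=[5,3] (faults so far: 3)
  step 6: ref 4 -> FAULT, evict 3, frames=[5,4] (faults so far: 4)
  step 7: ref 3 -> FAULT, evict 5, frames=[3,4] (faults so far: 5)
  step 8: ref 1 -> FAULT, evict 4, frames=[3,1] (faults so far: 6)
  step 9: ref 3 -> HIT, frames=[3,1] (faults so far: 6)
  step 10: ref 1 -> HIT, frames=[3,1] (faults so far: 6)
  step 11: ref 3 -> HIT, frames=[3,1] (faults so far: 6)
  step 12: ref 1 -> HIT, frames=[3,1] (faults so far: 6)
  FIFO total faults: 6
--- LRU ---
  step 0: ref 2 -> FAULT, frames=[2,-] (faults so far: 1)
  step 1: ref 2 -> HIT, frames=[2,-] (faults so far: 1)
  step 2: ref 3 -> FAULT, frames=[2,3] (faults so far: 2)
  step 3: ref 3 -> HIT, frames=[2,3] (faults so far: 2)
  step 4: ref 5 -> FAULT, evict 2, frames=[5,3] (faults so far: 3)
  step 5: ref 3 -> HIT, frames=[5,3] (faults so far: 3)
  step 6: ref 4 -> FAULT, evict 5, frames=[4,3] (faults so far: 4)
  step 7: ref 3 -> HIT, frames=[4,3] (faults so far: 4)
  step 8: ref 1 -> FAULT, evict 4, frames=[1,3] (faults so far: 5)
  step 9: ref 3 -> HIT, frames=[1,3] (faults so far: 5)
  step 10: ref 1 -> HIT, frames=[1,3] (faults so far: 5)
  step 11: ref 3 -> HIT, frames=[1,3] (faults so far: 5)
  step 12: ref 1 -> HIT, frames=[1,3] (faults so far: 5)
  LRU total faults: 5
--- Optimal ---
  step 0: ref 2 -> FAULT, frames=[2,-] (faults so far: 1)
  step 1: ref 2 -> HIT, frames=[2,-] (faults so far: 1)
  step 2: ref 3 -> FAULT, frames=[2,3] (faults so far: 2)
  step 3: ref 3 -> HIT, frames=[2,3] (faults so far: 2)
  step 4: ref 5 -> FAULT, evict 2, frames=[5,3] (faults so far: 3)
  step 5: ref 3 -> HIT, frames=[5,3] (faults so far: 3)
  step 6: ref 4 -> FAULT, evict 5, frames=[4,3] (faults so far: 4)
  step 7: ref 3 -> HIT, frames=[4,3] (faults so far: 4)
  step 8: ref 1 -> FAULT, evict 4, frames=[1,3] (faults so far: 5)
  step 9: ref 3 -> HIT, frames=[1,3] (faults so far: 5)
  step 10: ref 1 -> HIT, frames=[1,3] (faults so far: 5)
  step 11: ref 3 -> HIT, frames=[1,3] (faults so far: 5)
  step 12: ref 1 -> HIT, frames=[1,3] (faults so far: 5)
  Optimal total faults: 5

Answer: 6 5 5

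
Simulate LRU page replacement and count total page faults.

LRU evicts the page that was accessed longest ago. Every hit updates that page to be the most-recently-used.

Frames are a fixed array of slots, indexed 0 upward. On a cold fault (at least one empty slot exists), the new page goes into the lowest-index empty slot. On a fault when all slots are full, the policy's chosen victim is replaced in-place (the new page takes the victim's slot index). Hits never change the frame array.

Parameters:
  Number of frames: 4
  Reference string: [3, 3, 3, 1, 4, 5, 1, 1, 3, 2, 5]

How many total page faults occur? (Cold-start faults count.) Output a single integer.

Answer: 5

Derivation:
Step 0: ref 3 → FAULT, frames=[3,-,-,-]
Step 1: ref 3 → HIT, frames=[3,-,-,-]
Step 2: ref 3 → HIT, frames=[3,-,-,-]
Step 3: ref 1 → FAULT, frames=[3,1,-,-]
Step 4: ref 4 → FAULT, frames=[3,1,4,-]
Step 5: ref 5 → FAULT, frames=[3,1,4,5]
Step 6: ref 1 → HIT, frames=[3,1,4,5]
Step 7: ref 1 → HIT, frames=[3,1,4,5]
Step 8: ref 3 → HIT, frames=[3,1,4,5]
Step 9: ref 2 → FAULT (evict 4), frames=[3,1,2,5]
Step 10: ref 5 → HIT, frames=[3,1,2,5]
Total faults: 5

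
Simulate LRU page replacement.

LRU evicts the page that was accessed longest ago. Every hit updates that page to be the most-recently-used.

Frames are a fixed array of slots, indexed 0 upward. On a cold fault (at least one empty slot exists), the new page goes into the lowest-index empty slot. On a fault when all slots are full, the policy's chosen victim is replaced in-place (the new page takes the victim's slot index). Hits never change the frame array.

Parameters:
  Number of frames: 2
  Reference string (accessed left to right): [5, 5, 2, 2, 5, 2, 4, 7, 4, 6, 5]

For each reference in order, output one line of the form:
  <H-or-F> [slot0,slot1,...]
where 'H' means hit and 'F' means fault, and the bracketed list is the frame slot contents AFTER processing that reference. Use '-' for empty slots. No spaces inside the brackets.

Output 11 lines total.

F [5,-]
H [5,-]
F [5,2]
H [5,2]
H [5,2]
H [5,2]
F [4,2]
F [4,7]
H [4,7]
F [4,6]
F [5,6]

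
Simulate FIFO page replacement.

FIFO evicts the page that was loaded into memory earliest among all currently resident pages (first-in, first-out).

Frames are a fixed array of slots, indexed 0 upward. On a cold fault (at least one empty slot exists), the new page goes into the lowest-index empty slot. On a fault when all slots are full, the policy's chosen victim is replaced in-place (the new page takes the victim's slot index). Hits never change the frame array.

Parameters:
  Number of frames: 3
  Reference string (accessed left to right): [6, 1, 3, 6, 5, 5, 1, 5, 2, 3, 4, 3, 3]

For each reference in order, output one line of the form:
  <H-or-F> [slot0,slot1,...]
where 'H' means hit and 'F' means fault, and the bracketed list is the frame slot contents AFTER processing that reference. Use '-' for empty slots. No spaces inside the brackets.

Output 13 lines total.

F [6,-,-]
F [6,1,-]
F [6,1,3]
H [6,1,3]
F [5,1,3]
H [5,1,3]
H [5,1,3]
H [5,1,3]
F [5,2,3]
H [5,2,3]
F [5,2,4]
F [3,2,4]
H [3,2,4]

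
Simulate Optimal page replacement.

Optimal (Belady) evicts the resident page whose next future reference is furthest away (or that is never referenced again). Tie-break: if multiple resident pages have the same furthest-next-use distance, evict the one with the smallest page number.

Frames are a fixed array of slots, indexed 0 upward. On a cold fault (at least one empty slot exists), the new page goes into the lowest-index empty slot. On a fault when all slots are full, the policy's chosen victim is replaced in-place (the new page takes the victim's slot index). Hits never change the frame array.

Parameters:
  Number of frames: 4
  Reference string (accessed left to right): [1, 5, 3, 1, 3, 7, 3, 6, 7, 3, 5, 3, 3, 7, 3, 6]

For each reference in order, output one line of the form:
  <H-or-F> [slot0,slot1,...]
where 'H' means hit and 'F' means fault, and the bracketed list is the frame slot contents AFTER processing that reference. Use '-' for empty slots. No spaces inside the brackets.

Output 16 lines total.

F [1,-,-,-]
F [1,5,-,-]
F [1,5,3,-]
H [1,5,3,-]
H [1,5,3,-]
F [1,5,3,7]
H [1,5,3,7]
F [6,5,3,7]
H [6,5,3,7]
H [6,5,3,7]
H [6,5,3,7]
H [6,5,3,7]
H [6,5,3,7]
H [6,5,3,7]
H [6,5,3,7]
H [6,5,3,7]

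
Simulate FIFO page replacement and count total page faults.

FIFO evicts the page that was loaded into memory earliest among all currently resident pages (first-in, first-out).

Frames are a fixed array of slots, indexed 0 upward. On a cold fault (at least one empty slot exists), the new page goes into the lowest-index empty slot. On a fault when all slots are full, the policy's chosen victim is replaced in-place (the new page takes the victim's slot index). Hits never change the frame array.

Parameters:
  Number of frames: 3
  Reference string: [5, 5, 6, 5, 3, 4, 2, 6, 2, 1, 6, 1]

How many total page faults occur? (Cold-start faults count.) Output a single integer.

Answer: 7

Derivation:
Step 0: ref 5 → FAULT, frames=[5,-,-]
Step 1: ref 5 → HIT, frames=[5,-,-]
Step 2: ref 6 → FAULT, frames=[5,6,-]
Step 3: ref 5 → HIT, frames=[5,6,-]
Step 4: ref 3 → FAULT, frames=[5,6,3]
Step 5: ref 4 → FAULT (evict 5), frames=[4,6,3]
Step 6: ref 2 → FAULT (evict 6), frames=[4,2,3]
Step 7: ref 6 → FAULT (evict 3), frames=[4,2,6]
Step 8: ref 2 → HIT, frames=[4,2,6]
Step 9: ref 1 → FAULT (evict 4), frames=[1,2,6]
Step 10: ref 6 → HIT, frames=[1,2,6]
Step 11: ref 1 → HIT, frames=[1,2,6]
Total faults: 7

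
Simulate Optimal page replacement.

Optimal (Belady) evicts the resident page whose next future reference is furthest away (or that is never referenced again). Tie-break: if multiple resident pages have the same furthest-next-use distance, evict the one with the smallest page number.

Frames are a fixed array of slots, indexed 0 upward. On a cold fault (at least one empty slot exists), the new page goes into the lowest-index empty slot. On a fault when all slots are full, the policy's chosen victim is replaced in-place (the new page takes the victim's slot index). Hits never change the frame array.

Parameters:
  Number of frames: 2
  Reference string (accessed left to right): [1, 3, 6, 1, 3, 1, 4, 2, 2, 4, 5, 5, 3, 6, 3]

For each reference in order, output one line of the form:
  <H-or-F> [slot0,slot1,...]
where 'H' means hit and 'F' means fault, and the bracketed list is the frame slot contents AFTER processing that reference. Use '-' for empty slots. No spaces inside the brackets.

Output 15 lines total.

F [1,-]
F [1,3]
F [1,6]
H [1,6]
F [1,3]
H [1,3]
F [4,3]
F [4,2]
H [4,2]
H [4,2]
F [4,5]
H [4,5]
F [3,5]
F [3,6]
H [3,6]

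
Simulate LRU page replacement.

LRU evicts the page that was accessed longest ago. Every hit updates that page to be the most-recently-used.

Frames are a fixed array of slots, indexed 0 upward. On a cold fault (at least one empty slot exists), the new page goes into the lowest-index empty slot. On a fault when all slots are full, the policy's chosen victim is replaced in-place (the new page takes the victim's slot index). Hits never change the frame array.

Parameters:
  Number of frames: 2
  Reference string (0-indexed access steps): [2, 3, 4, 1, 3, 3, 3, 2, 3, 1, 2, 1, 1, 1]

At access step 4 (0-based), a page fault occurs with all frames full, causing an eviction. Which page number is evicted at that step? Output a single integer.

Answer: 4

Derivation:
Step 0: ref 2 -> FAULT, frames=[2,-]
Step 1: ref 3 -> FAULT, frames=[2,3]
Step 2: ref 4 -> FAULT, evict 2, frames=[4,3]
Step 3: ref 1 -> FAULT, evict 3, frames=[4,1]
Step 4: ref 3 -> FAULT, evict 4, frames=[3,1]
At step 4: evicted page 4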